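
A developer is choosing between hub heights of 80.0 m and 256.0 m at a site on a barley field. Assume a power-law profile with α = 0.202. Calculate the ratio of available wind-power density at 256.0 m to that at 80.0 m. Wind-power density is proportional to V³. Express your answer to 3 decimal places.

Speed ratio: V_B/V_A = (z_B/z_A)^α = (256.0/80.0)^0.202 = (3.2000)^0.202 = 1.26485
Power-density ratio: P_B/P_A = (V_B/V_A)³ = (1.26485)³ = 2.02358

2.024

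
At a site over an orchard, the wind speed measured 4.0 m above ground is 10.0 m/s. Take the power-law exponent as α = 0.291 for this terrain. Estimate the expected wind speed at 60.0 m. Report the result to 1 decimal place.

Power-law profile: V₂ = V₁ · (z₂/z₁)^α
V₂ = 10.0 × (60.0/4.0)^0.291 = 10.0 × (15.0000)^0.291
    = 10.0 × 2.1991 = 21.9909 m/s

22.0 m/s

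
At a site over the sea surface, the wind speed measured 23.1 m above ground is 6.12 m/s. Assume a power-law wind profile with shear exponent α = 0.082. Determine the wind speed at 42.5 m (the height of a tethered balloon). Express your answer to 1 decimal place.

6.4 m/s

Power-law profile: V₂ = V₁ · (z₂/z₁)^α
V₂ = 6.12 × (42.5/23.1)^0.082 = 6.12 × (1.8398)^0.082
    = 6.12 × 1.0513 = 6.4337 m/s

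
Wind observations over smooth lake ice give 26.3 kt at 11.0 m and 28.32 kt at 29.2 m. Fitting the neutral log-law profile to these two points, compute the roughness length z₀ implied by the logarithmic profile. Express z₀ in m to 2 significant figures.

Log law: V(z) ∝ ln(z/z₀). With r = V₁/V₂ = 26.3/28.32 = 0.92867,
r · ln(z₂/z₀) = ln(z₁/z₀) ⇒ ln z₀ = (ln z₁ − r·ln z₂)/(1 − r)
ln z₀ = (2.39790 − 0.92867×3.37417) / 0.07133 = -10.3130
z₀ = exp(-10.3130) = 0.00003320 m

z₀ ≈ 0.000033 m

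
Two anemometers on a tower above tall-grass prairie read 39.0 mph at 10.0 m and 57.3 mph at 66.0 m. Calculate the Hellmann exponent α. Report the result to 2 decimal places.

Power law: V₂/V₁ = (z₂/z₁)^α ⇒ α = ln(V₂/V₁) / ln(z₂/z₁)
α = ln(57.3/39.0) / ln(66.0/10.0) = ln(1.4692) / ln(6.6000)
  = 0.38474 / 1.88707 = 0.20388

α ≈ 0.20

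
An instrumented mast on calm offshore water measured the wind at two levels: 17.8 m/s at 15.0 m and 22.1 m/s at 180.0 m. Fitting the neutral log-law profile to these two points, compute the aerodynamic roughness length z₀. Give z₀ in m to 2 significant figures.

z₀ ≈ 0.00051 m

Log law: V(z) ∝ ln(z/z₀). With r = V₁/V₂ = 17.8/22.1 = 0.80543,
r · ln(z₂/z₀) = ln(z₁/z₀) ⇒ ln z₀ = (ln z₁ − r·ln z₂)/(1 − r)
ln z₀ = (2.70805 − 0.80543×5.19296) / 0.19457 = -7.5783
z₀ = exp(-7.5783) = 0.0005114 m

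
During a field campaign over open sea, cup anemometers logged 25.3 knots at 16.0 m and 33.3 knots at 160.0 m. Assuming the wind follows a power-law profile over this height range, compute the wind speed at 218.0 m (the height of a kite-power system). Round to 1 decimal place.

34.6 knots

First find α: α = ln(V₂/V₁)/ln(z₂/z₁) = ln(33.3/25.3)/ln(160.0/16.0) = 0.27475/2.30259 = 0.1193
Extrapolate from 160.0 m to 218.0 m: V₃ = 33.3 × (218.0/160.0)^0.1193 = 33.3 × 1.0376 = 34.5520 knots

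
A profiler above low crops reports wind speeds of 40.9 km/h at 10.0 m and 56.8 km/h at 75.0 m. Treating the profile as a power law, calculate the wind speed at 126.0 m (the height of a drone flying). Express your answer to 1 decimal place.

First find α: α = ln(V₂/V₁)/ln(z₂/z₁) = ln(56.8/40.9)/ln(75.0/10.0) = 0.32841/2.01490 = 0.1630
Extrapolate from 75.0 m to 126.0 m: V₃ = 56.8 × (126.0/75.0)^0.1630 = 56.8 × 1.0882 = 61.8118 km/h

61.8 km/h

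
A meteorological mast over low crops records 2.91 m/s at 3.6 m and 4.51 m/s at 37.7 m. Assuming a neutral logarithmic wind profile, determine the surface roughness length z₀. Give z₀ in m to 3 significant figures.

z₀ ≈ 0.0502 m

Log law: V(z) ∝ ln(z/z₀). With r = V₁/V₂ = 2.91/4.51 = 0.64523,
r · ln(z₂/z₀) = ln(z₁/z₀) ⇒ ln z₀ = (ln z₁ − r·ln z₂)/(1 − r)
ln z₀ = (1.28093 − 0.64523×3.62966) / 0.35477 = -2.9908
z₀ = exp(-2.9908) = 0.05025 m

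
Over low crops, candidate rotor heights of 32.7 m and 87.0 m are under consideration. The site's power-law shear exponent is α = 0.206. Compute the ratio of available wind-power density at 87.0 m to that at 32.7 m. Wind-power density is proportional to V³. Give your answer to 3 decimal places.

Speed ratio: V_B/V_A = (z_B/z_A)^α = (87.0/32.7)^0.206 = (2.6606)^0.206 = 1.22333
Power-density ratio: P_B/P_A = (V_B/V_A)³ = (1.22333)³ = 1.83076

1.831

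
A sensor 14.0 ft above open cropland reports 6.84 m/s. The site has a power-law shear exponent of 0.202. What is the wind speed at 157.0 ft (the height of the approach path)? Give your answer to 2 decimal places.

11.15 m/s

Power-law profile: V₂ = V₁ · (z₂/z₁)^α
V₂ = 6.84 × (157.0/14.0)^0.202 = 6.84 × (11.2143)^0.202
    = 6.84 × 1.6295 = 11.1458 m/s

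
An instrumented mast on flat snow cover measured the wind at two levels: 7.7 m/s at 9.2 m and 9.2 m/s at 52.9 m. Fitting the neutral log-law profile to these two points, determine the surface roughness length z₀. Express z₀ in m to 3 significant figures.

Log law: V(z) ∝ ln(z/z₀). With r = V₁/V₂ = 7.7/9.2 = 0.83696,
r · ln(z₂/z₀) = ln(z₁/z₀) ⇒ ln z₀ = (ln z₁ − r·ln z₂)/(1 − r)
ln z₀ = (2.21920 − 0.83696×3.96840) / 0.16304 = -6.7600
z₀ = exp(-6.7600) = 0.001159 m

z₀ ≈ 0.00116 m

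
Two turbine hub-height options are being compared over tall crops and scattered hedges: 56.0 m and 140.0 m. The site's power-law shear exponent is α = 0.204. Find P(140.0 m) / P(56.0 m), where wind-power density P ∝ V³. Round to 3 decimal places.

Speed ratio: V_B/V_A = (z_B/z_A)^α = (140.0/56.0)^0.204 = (2.5000)^0.204 = 1.20553
Power-density ratio: P_B/P_A = (V_B/V_A)³ = (1.20553)³ = 1.75202

1.752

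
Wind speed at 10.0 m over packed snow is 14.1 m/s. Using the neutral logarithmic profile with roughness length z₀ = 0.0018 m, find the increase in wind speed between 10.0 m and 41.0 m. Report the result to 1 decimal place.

Log law: V₂ = V₁ · ln(z₂/z₀)/ln(z₁/z₀) = 14.1 × 10.0335/8.6226 = 16.4073 m/s
ΔV = 16.4073 − 14.1 = 2.3073 m/s

2.3 m/s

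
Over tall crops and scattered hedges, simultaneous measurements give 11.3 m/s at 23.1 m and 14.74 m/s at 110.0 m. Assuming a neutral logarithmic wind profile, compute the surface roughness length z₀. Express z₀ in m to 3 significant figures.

Log law: V(z) ∝ ln(z/z₀). With r = V₁/V₂ = 11.3/14.74 = 0.76662,
r · ln(z₂/z₀) = ln(z₁/z₀) ⇒ ln z₀ = (ln z₁ − r·ln z₂)/(1 − r)
ln z₀ = (3.13983 − 0.76662×4.70048) / 0.23338 = -1.9867
z₀ = exp(-1.9867) = 0.1371 m

z₀ ≈ 0.137 m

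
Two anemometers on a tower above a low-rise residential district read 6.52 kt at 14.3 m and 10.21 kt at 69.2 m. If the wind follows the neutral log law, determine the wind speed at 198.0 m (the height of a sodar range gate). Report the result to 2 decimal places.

Log law: V ∝ ln(z/z₀). From the pair, with r = V₁/V₂ = 0.63859,
ln z₀ = (ln z₁ − r·ln z₂)/(1 − r) = (2.6603 − 0.63859×4.2370)/0.36141 = -0.1257 → z₀ = 0.8818 m
V₃ = V₁ · ln(z₃/z₀)/ln(z₁/z₀) = 6.52 × 5.4140/2.7860 = 12.6702 kt

12.67 kt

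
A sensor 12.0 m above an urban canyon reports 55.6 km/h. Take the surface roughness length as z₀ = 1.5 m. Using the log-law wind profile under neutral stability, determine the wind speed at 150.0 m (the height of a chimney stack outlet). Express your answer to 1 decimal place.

123.1 km/h

Log law: V(z) ∝ ln(z/z₀), so V₂/V₁ = ln(z₂/z₀) / ln(z₁/z₀).
ln(150.0/1.5) = 4.6052, ln(12.0/1.5) = 2.0794
V₂ = 55.6 × 4.6052/2.0794 = 55.6 × 2.2146 = 123.1328 km/h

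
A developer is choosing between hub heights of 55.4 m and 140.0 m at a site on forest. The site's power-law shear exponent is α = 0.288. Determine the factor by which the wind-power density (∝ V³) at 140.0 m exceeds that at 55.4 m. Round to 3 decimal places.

Speed ratio: V_B/V_A = (z_B/z_A)^α = (140.0/55.4)^0.288 = (2.5271)^0.288 = 1.30603
Power-density ratio: P_B/P_A = (V_B/V_A)³ = (1.30603)³ = 2.22773

2.228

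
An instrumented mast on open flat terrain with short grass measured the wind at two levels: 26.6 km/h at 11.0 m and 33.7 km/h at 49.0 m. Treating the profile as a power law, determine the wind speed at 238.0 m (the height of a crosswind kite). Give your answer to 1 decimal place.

43.3 km/h

First find α: α = ln(V₂/V₁)/ln(z₂/z₁) = ln(33.7/26.6)/ln(49.0/11.0) = 0.23659/1.49393 = 0.1584
Extrapolate from 49.0 m to 238.0 m: V₃ = 33.7 × (238.0/49.0)^0.1584 = 33.7 × 1.2844 = 43.2842 km/h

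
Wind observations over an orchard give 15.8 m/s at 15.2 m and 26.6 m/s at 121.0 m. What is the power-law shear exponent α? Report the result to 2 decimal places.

α ≈ 0.25

Power law: V₂/V₁ = (z₂/z₁)^α ⇒ α = ln(V₂/V₁) / ln(z₂/z₁)
α = ln(26.6/15.8) / ln(121.0/15.2) = ln(1.6835) / ln(7.9605)
  = 0.52090 / 2.07450 = 0.25110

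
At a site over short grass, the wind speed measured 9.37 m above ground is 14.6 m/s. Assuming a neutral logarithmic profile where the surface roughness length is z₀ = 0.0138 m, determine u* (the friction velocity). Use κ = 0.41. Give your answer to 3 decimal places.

u* ≈ 0.918 m/s

Log law: V(z) = (u*/κ) · ln(z/z₀) ⇒ u* = κ · V / ln(z/z₀)
u* = 0.41 × 14.6 / ln(9.37/0.0138) = 0.41 × 14.6 / 6.5206
   = 5.9860 / 6.5206 = 0.9180 m/s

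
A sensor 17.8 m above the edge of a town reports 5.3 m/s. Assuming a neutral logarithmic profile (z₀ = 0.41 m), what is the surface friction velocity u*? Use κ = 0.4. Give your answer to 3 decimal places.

Log law: V(z) = (u*/κ) · ln(z/z₀) ⇒ u* = κ · V / ln(z/z₀)
u* = 0.4 × 5.3 / ln(17.8/0.41) = 0.4 × 5.3 / 3.7708
   = 2.1200 / 3.7708 = 0.5622 m/s

u* ≈ 0.562 m/s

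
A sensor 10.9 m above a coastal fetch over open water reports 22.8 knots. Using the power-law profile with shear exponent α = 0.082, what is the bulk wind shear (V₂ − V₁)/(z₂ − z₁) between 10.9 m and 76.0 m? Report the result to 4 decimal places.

0.0605 knots/m

Power law: V₂ = V₁ · (z₂/z₁)^α = 22.8 × (6.9725)^0.082 = 26.7358 knots
ΔV/Δz = (26.7358 − 22.8)/(76.0 − 10.9) = 3.9358/65.1000 = 0.06046 knots/m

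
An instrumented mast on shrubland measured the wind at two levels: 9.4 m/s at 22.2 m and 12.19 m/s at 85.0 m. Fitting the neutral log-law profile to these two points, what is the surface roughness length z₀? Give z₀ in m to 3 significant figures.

Log law: V(z) ∝ ln(z/z₀). With r = V₁/V₂ = 9.4/12.19 = 0.77112,
r · ln(z₂/z₀) = ln(z₁/z₀) ⇒ ln z₀ = (ln z₁ − r·ln z₂)/(1 − r)
ln z₀ = (3.10009 − 0.77112×4.44265) / 0.22888 = -1.4232
z₀ = exp(-1.4232) = 0.2409 m

z₀ ≈ 0.241 m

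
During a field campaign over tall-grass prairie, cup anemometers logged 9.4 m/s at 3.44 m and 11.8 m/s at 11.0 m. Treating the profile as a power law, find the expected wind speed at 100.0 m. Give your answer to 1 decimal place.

18.2 m/s

First find α: α = ln(V₂/V₁)/ln(z₂/z₁) = ln(11.8/9.4)/ln(11.0/3.44) = 0.22739/1.16242 = 0.1956
Extrapolate from 11.0 m to 100.0 m: V₃ = 11.8 × (100.0/11.0)^0.1956 = 11.8 × 1.5400 = 18.1720 m/s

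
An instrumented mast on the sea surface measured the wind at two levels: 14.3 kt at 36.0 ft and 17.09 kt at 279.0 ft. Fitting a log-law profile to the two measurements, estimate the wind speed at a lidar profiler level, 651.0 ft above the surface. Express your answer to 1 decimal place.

18.2 kt

Log law: V ∝ ln(z/z₀). From the pair, with r = V₁/V₂ = 0.83675,
ln z₀ = (ln z₁ − r·ln z₂)/(1 − r) = (3.5835 − 0.83675×5.6312)/0.16325 = -6.9118 → z₀ = 0.0009959 ft
V₃ = V₁ · ln(z₃/z₀)/ln(z₁/z₀) = 14.3 × 13.3903/10.4953 = 18.2445 kt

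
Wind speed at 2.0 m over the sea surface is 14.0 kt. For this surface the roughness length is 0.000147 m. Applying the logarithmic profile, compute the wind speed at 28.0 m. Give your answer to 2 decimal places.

17.88 kt

Log law: V(z) ∝ ln(z/z₀), so V₂/V₁ = ln(z₂/z₀) / ln(z₁/z₀).
ln(28.0/0.000147) = 12.1573, ln(2.0/0.000147) = 9.5182
V₂ = 14.0 × 12.1573/9.5182 = 14.0 × 1.2773 = 17.8817 kt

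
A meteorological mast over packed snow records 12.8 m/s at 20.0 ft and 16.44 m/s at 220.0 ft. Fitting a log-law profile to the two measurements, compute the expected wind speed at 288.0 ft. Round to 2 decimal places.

Log law: V ∝ ln(z/z₀). From the pair, with r = V₁/V₂ = 0.77859,
ln z₀ = (ln z₁ − r·ln z₂)/(1 − r) = (2.9957 − 0.77859×5.3936)/0.22141 = -5.4364 → z₀ = 0.004355 ft
V₃ = V₁ · ln(z₃/z₀)/ln(z₁/z₀) = 12.8 × 11.0994/8.4322 = 16.8488 m/s

16.85 m/s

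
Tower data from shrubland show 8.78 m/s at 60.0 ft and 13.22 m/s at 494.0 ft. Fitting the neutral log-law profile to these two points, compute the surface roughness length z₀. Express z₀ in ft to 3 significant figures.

Log law: V(z) ∝ ln(z/z₀). With r = V₁/V₂ = 8.78/13.22 = 0.66415,
r · ln(z₂/z₀) = ln(z₁/z₀) ⇒ ln z₀ = (ln z₁ − r·ln z₂)/(1 − r)
ln z₀ = (4.09434 − 0.66415×6.20254) / 0.33585 = -0.0746
z₀ = exp(-0.0746) = 0.9282 ft

z₀ ≈ 0.928 ft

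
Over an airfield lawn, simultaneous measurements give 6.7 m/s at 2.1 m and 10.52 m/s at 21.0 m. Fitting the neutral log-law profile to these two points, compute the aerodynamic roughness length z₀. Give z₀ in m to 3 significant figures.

z₀ ≈ 0.0370 m

Log law: V(z) ∝ ln(z/z₀). With r = V₁/V₂ = 6.7/10.52 = 0.63688,
r · ln(z₂/z₀) = ln(z₁/z₀) ⇒ ln z₀ = (ln z₁ − r·ln z₂)/(1 − r)
ln z₀ = (0.74194 − 0.63688×3.04452) / 0.36312 = -3.2966
z₀ = exp(-3.2966) = 0.03701 m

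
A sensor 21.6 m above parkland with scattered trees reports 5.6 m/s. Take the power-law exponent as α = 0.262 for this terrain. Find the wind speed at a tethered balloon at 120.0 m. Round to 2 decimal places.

Power-law profile: V₂ = V₁ · (z₂/z₁)^α
V₂ = 5.6 × (120.0/21.6)^0.262 = 5.6 × (5.5556)^0.262
    = 5.6 × 1.5672 = 8.7762 m/s

8.78 m/s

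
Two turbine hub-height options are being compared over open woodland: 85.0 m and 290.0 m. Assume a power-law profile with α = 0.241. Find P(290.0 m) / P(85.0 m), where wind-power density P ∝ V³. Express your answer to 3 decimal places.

2.429

Speed ratio: V_B/V_A = (z_B/z_A)^α = (290.0/85.0)^0.241 = (3.4118)^0.241 = 1.34415
Power-density ratio: P_B/P_A = (V_B/V_A)³ = (1.34415)³ = 2.42853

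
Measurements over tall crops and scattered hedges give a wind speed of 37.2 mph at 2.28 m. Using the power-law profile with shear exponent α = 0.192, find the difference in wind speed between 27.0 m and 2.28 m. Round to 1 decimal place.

22.6 mph

Power law: V₂ = V₁ · (z₂/z₁)^α = 37.2 × (11.8421)^0.192 = 59.7918 mph
ΔV = 59.7918 − 37.2 = 22.5918 mph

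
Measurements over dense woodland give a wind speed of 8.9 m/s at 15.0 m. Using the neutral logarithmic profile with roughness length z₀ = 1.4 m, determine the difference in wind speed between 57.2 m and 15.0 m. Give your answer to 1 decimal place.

Log law: V₂ = V₁ · ln(z₂/z₀)/ln(z₁/z₀) = 8.9 × 3.7101/2.3716 = 13.9231 m/s
ΔV = 13.9231 − 8.9 = 5.0231 m/s

5.0 m/s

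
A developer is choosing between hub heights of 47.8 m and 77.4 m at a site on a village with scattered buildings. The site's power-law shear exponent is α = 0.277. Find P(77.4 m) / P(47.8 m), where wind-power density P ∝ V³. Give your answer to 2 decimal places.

1.49

Speed ratio: V_B/V_A = (z_B/z_A)^α = (77.4/47.8)^0.277 = (1.6192)^0.277 = 1.14282
Power-density ratio: P_B/P_A = (V_B/V_A)³ = (1.14282)³ = 1.49259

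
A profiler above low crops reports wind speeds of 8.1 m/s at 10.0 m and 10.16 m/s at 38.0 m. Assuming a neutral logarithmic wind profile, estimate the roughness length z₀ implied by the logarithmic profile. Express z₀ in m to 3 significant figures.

z₀ ≈ 0.0525 m

Log law: V(z) ∝ ln(z/z₀). With r = V₁/V₂ = 8.1/10.16 = 0.79724,
r · ln(z₂/z₀) = ln(z₁/z₀) ⇒ ln z₀ = (ln z₁ − r·ln z₂)/(1 − r)
ln z₀ = (2.30259 − 0.79724×3.63759) / 0.20276 = -2.9467
z₀ = exp(-2.9467) = 0.05251 m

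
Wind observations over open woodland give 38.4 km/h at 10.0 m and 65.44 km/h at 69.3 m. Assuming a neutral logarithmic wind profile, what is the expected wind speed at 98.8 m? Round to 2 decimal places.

70.39 km/h

Log law: V ∝ ln(z/z₀). From the pair, with r = V₁/V₂ = 0.58680,
ln z₀ = (ln z₁ − r·ln z₂)/(1 − r) = (2.3026 − 0.58680×4.2384)/0.41320 = -0.4466 → z₀ = 0.6398 m
V₃ = V₁ · ln(z₃/z₀)/ln(z₁/z₀) = 38.4 × 5.0397/2.7492 = 70.3938 km/h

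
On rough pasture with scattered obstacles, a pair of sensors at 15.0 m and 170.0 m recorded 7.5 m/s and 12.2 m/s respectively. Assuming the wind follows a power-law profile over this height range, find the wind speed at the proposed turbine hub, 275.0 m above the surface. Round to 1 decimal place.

First find α: α = ln(V₂/V₁)/ln(z₂/z₁) = ln(12.2/7.5)/ln(170.0/15.0) = 0.48653/2.42775 = 0.2004
Extrapolate from 170.0 m to 275.0 m: V₃ = 12.2 × (275.0/170.0)^0.2004 = 12.2 × 1.1012 = 13.4345 m/s

13.4 m/s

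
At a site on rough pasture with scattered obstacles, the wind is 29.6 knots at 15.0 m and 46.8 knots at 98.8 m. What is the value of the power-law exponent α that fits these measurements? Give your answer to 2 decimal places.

Power law: V₂/V₁ = (z₂/z₁)^α ⇒ α = ln(V₂/V₁) / ln(z₂/z₁)
α = ln(46.8/29.6) / ln(98.8/15.0) = ln(1.5811) / ln(6.5867)
  = 0.45811 / 1.88505 = 0.24302

α ≈ 0.24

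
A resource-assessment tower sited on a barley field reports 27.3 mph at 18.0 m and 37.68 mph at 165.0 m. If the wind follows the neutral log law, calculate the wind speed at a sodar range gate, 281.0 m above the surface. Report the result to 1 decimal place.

40.2 mph

Log law: V ∝ ln(z/z₀). From the pair, with r = V₁/V₂ = 0.72452,
ln z₀ = (ln z₁ − r·ln z₂)/(1 − r) = (2.8904 − 0.72452×5.1059)/0.27548 = -2.9367 → z₀ = 0.05304 m
V₃ = V₁ · ln(z₃/z₀)/ln(z₁/z₀) = 27.3 × 8.5751/5.8271 = 40.1743 mph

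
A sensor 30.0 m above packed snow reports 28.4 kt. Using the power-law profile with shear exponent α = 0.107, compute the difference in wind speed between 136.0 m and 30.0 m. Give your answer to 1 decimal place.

5.0 kt

Power law: V₂ = V₁ · (z₂/z₁)^α = 28.4 × (4.5333)^0.107 = 33.3853 kt
ΔV = 33.3853 − 28.4 = 4.9853 kt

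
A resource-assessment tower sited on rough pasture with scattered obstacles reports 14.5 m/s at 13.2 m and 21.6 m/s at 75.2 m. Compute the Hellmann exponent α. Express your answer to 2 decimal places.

α ≈ 0.23

Power law: V₂/V₁ = (z₂/z₁)^α ⇒ α = ln(V₂/V₁) / ln(z₂/z₁)
α = ln(21.6/14.5) / ln(75.2/13.2) = ln(1.4897) / ln(5.6970)
  = 0.39854 / 1.73993 = 0.22906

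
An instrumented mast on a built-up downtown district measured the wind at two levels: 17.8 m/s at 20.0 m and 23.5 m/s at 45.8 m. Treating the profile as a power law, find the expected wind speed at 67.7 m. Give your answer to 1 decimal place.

First find α: α = ln(V₂/V₁)/ln(z₂/z₁) = ln(23.5/17.8)/ln(45.8/20.0) = 0.27780/0.82855 = 0.3353
Extrapolate from 45.8 m to 67.7 m: V₃ = 23.5 × (67.7/45.8)^0.3353 = 23.5 × 1.1400 = 26.7901 m/s

26.8 m/s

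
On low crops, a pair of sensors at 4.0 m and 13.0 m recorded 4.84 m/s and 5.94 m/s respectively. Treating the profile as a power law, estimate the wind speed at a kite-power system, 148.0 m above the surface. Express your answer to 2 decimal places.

First find α: α = ln(V₂/V₁)/ln(z₂/z₁) = ln(5.94/4.84)/ln(13.0/4.0) = 0.20479/1.17865 = 0.1738
Extrapolate from 13.0 m to 148.0 m: V₃ = 5.94 × (148.0/13.0)^0.1738 = 5.94 × 1.5259 = 9.0641 m/s

9.06 m/s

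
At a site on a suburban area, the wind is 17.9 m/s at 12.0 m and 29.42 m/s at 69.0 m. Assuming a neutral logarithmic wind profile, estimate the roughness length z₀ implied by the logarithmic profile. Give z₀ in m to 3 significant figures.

Log law: V(z) ∝ ln(z/z₀). With r = V₁/V₂ = 17.9/29.42 = 0.60843,
r · ln(z₂/z₀) = ln(z₁/z₀) ⇒ ln z₀ = (ln z₁ − r·ln z₂)/(1 − r)
ln z₀ = (2.48491 − 0.60843×4.23411) / 0.39157 = -0.2330
z₀ = exp(-0.2330) = 0.7921 m

z₀ ≈ 0.792 m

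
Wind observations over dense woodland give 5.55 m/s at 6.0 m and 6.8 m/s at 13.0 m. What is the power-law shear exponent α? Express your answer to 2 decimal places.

α ≈ 0.26

Power law: V₂/V₁ = (z₂/z₁)^α ⇒ α = ln(V₂/V₁) / ln(z₂/z₁)
α = ln(6.8/5.55) / ln(13.0/6.0) = ln(1.2252) / ln(2.1667)
  = 0.20312 / 0.77319 = 0.26271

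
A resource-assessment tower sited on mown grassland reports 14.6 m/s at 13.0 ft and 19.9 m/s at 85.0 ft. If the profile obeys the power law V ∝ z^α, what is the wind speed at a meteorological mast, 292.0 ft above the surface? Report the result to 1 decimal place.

24.4 m/s

First find α: α = ln(V₂/V₁)/ln(z₂/z₁) = ln(19.9/14.6)/ln(85.0/13.0) = 0.30970/1.87770 = 0.1649
Extrapolate from 85.0 ft to 292.0 ft: V₃ = 19.9 × (292.0/85.0)^0.1649 = 19.9 × 1.2257 = 24.3923 m/s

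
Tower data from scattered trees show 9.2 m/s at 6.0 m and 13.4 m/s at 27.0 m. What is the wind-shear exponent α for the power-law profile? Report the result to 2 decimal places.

α ≈ 0.25

Power law: V₂/V₁ = (z₂/z₁)^α ⇒ α = ln(V₂/V₁) / ln(z₂/z₁)
α = ln(13.4/9.2) / ln(27.0/6.0) = ln(1.4565) / ln(4.5000)
  = 0.37605 / 1.50408 = 0.25002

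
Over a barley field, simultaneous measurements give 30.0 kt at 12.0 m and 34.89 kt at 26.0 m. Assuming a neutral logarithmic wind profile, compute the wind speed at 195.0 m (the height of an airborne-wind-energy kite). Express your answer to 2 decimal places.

Log law: V ∝ ln(z/z₀). From the pair, with r = V₁/V₂ = 0.85985,
ln z₀ = (ln z₁ − r·ln z₂)/(1 − r) = (2.4849 − 0.85985×3.2581)/0.14015 = -2.2586 → z₀ = 0.1045 m
V₃ = V₁ · ln(z₃/z₀)/ln(z₁/z₀) = 30.0 × 7.5316/4.7435 = 47.6332 kt

47.63 kt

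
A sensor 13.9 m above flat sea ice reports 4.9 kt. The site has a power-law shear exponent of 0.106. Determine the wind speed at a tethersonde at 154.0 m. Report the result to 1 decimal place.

6.3 kt

Power-law profile: V₂ = V₁ · (z₂/z₁)^α
V₂ = 4.9 × (154.0/13.9)^0.106 = 4.9 × (11.0791)^0.106
    = 4.9 × 1.2904 = 6.3229 kt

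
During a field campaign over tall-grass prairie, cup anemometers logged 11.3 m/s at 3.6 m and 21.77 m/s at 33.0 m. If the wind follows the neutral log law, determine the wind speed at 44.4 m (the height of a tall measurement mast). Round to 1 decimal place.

23.2 m/s

Log law: V ∝ ln(z/z₀). From the pair, with r = V₁/V₂ = 0.51906,
ln z₀ = (ln z₁ − r·ln z₂)/(1 − r) = (1.2809 − 0.51906×3.4965)/0.48094 = -1.1103 → z₀ = 0.3295 m
V₃ = V₁ · ln(z₃/z₀)/ln(z₁/z₀) = 11.3 × 4.9035/2.3912 = 23.1722 m/s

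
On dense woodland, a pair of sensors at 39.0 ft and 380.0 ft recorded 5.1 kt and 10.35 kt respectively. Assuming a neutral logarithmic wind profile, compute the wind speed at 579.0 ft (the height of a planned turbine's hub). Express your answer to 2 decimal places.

11.32 kt

Log law: V ∝ ln(z/z₀). From the pair, with r = V₁/V₂ = 0.49275,
ln z₀ = (ln z₁ − r·ln z₂)/(1 − r) = (3.6636 − 0.49275×5.9402)/0.50725 = 1.4520 → z₀ = 4.272 ft
V₃ = V₁ · ln(z₃/z₀)/ln(z₁/z₀) = 5.1 × 4.9093/2.2116 = 11.3212 kt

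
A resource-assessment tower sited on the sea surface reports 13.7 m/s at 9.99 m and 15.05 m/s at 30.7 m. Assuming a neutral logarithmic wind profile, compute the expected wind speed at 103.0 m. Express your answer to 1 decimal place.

Log law: V ∝ ln(z/z₀). From the pair, with r = V₁/V₂ = 0.91030,
ln z₀ = (ln z₁ − r·ln z₂)/(1 − r) = (2.3016 − 0.91030×3.4243)/0.08970 = -9.0915 → z₀ = 0.0001126 m
V₃ = V₁ · ln(z₃/z₀)/ln(z₁/z₀) = 13.7 × 13.7262/11.3931 = 16.5056 m/s

16.5 m/s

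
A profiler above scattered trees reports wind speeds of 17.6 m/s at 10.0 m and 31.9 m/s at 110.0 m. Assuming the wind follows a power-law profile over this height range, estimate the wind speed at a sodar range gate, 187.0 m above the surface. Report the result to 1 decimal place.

First find α: α = ln(V₂/V₁)/ln(z₂/z₁) = ln(31.9/17.6)/ln(110.0/10.0) = 0.59471/2.39790 = 0.2480
Extrapolate from 110.0 m to 187.0 m: V₃ = 31.9 × (187.0/110.0)^0.2480 = 31.9 × 1.1407 = 36.3869 m/s

36.4 m/s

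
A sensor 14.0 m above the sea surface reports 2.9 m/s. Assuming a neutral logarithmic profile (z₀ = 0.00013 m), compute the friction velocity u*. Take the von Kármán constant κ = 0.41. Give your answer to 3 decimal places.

Log law: V(z) = (u*/κ) · ln(z/z₀) ⇒ u* = κ · V / ln(z/z₀)
u* = 0.41 × 2.9 / ln(14.0/0.00013) = 0.41 × 2.9 / 11.5870
   = 1.1890 / 11.5870 = 0.1026 m/s

u* ≈ 0.103 m/s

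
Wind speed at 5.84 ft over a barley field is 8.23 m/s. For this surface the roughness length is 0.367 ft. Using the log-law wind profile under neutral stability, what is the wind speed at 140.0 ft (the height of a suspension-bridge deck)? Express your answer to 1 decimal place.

Log law: V(z) ∝ ln(z/z₀), so V₂/V₁ = ln(z₂/z₀) / ln(z₁/z₀).
ln(140.0/0.367) = 5.9440, ln(5.84/0.367) = 2.7671
V₂ = 8.23 × 5.9440/2.7671 = 8.23 × 2.1481 = 17.6788 m/s

17.7 m/s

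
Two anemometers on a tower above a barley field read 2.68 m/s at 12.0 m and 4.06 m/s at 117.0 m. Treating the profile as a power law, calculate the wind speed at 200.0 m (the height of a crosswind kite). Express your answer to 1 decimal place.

4.5 m/s

First find α: α = ln(V₂/V₁)/ln(z₂/z₁) = ln(4.06/2.68)/ln(117.0/12.0) = 0.41537/2.27727 = 0.1824
Extrapolate from 117.0 m to 200.0 m: V₃ = 4.06 × (200.0/117.0)^0.1824 = 4.06 × 1.1027 = 4.4771 m/s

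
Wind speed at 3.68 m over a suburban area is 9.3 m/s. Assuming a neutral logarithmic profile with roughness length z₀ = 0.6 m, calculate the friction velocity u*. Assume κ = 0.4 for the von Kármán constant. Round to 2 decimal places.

u* ≈ 2.05 m/s

Log law: V(z) = (u*/κ) · ln(z/z₀) ⇒ u* = κ · V / ln(z/z₀)
u* = 0.4 × 9.3 / ln(3.68/0.6) = 0.4 × 9.3 / 1.8137
   = 3.7200 / 1.8137 = 2.0510 m/s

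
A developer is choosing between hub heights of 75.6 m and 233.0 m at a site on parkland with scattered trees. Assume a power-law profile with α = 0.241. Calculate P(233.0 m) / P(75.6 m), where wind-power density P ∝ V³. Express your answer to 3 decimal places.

Speed ratio: V_B/V_A = (z_B/z_A)^α = (233.0/75.6)^0.241 = (3.0820)^0.241 = 1.31162
Power-density ratio: P_B/P_A = (V_B/V_A)³ = (1.31162)³ = 2.25646

2.256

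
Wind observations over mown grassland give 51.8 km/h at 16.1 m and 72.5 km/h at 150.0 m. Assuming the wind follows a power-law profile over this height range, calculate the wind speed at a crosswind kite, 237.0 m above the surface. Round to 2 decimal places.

77.67 km/h

First find α: α = ln(V₂/V₁)/ln(z₂/z₁) = ln(72.5/51.8)/ln(150.0/16.1) = 0.33620/2.23182 = 0.1506
Extrapolate from 150.0 m to 237.0 m: V₃ = 72.5 × (237.0/150.0)^0.1506 = 72.5 × 1.0713 = 77.6718 km/h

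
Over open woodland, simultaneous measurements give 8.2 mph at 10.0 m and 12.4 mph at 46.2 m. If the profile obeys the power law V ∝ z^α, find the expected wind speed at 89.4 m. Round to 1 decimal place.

14.8 mph

First find α: α = ln(V₂/V₁)/ln(z₂/z₁) = ln(12.4/8.2)/ln(46.2/10.0) = 0.41356/1.53039 = 0.2702
Extrapolate from 46.2 m to 89.4 m: V₃ = 12.4 × (89.4/46.2)^0.2702 = 12.4 × 1.1953 = 14.8216 mph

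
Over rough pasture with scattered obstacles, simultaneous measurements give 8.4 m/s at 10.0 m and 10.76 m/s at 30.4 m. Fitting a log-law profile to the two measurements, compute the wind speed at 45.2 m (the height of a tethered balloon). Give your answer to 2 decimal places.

11.60 m/s

Log law: V ∝ ln(z/z₀). From the pair, with r = V₁/V₂ = 0.78067,
ln z₀ = (ln z₁ − r·ln z₂)/(1 − r) = (2.3026 − 0.78067×3.4144)/0.21933 = -1.6549 → z₀ = 0.1911 m
V₃ = V₁ · ln(z₃/z₀)/ln(z₁/z₀) = 8.4 × 5.4660/3.9575 = 11.6019 m/s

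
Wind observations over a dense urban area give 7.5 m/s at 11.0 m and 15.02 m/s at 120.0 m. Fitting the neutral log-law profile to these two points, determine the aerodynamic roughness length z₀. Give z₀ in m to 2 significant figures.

Log law: V(z) ∝ ln(z/z₀). With r = V₁/V₂ = 7.5/15.02 = 0.49933,
r · ln(z₂/z₀) = ln(z₁/z₀) ⇒ ln z₀ = (ln z₁ − r·ln z₂)/(1 − r)
ln z₀ = (2.39790 − 0.49933×4.78749) / 0.50067 = 0.0147
z₀ = exp(0.0147) = 1.015 m

z₀ ≈ 1.0 m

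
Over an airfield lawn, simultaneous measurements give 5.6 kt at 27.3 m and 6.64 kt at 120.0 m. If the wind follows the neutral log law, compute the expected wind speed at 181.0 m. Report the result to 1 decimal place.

Log law: V ∝ ln(z/z₀). From the pair, with r = V₁/V₂ = 0.84337,
ln z₀ = (ln z₁ − r·ln z₂)/(1 − r) = (3.3069 − 0.84337×4.7875)/0.15663 = -4.6656 → z₀ = 0.009414 m
V₃ = V₁ · ln(z₃/z₀)/ln(z₁/z₀) = 5.6 × 9.8641/7.9725 = 6.9287 kt

6.9 kt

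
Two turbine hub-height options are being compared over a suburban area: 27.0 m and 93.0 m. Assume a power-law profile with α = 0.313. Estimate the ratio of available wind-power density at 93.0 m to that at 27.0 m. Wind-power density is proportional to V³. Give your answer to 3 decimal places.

Speed ratio: V_B/V_A = (z_B/z_A)^α = (93.0/27.0)^0.313 = (3.4444)^0.313 = 1.47271
Power-density ratio: P_B/P_A = (V_B/V_A)³ = (1.47271)³ = 3.19415

3.194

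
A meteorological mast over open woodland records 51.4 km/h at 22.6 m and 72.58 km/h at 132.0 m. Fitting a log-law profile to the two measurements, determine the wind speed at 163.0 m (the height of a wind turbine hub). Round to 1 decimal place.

Log law: V ∝ ln(z/z₀). From the pair, with r = V₁/V₂ = 0.70818,
ln z₀ = (ln z₁ − r·ln z₂)/(1 − r) = (3.1179 − 0.70818×4.8828)/0.29182 = -1.1650 → z₀ = 0.3119 m
V₃ = V₁ · ln(z₃/z₀)/ln(z₁/z₀) = 51.4 × 6.2588/4.2830 = 75.1116 km/h

75.1 km/h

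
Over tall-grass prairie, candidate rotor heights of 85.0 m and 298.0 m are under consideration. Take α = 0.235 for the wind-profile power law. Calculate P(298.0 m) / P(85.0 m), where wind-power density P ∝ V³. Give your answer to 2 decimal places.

2.42

Speed ratio: V_B/V_A = (z_B/z_A)^α = (298.0/85.0)^0.235 = (3.5059)^0.235 = 1.34285
Power-density ratio: P_B/P_A = (V_B/V_A)³ = (1.34285)³ = 2.42149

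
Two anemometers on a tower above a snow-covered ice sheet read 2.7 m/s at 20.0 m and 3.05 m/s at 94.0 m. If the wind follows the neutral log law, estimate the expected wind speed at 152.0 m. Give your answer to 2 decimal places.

Log law: V ∝ ln(z/z₀). From the pair, with r = V₁/V₂ = 0.88525,
ln z₀ = (ln z₁ − r·ln z₂)/(1 − r) = (2.9957 − 0.88525×4.5433)/0.11475 = -8.9426 → z₀ = 0.0001307 m
V₃ = V₁ · ln(z₃/z₀)/ln(z₁/z₀) = 2.7 × 13.9665/11.9383 = 3.1587 m/s

3.16 m/s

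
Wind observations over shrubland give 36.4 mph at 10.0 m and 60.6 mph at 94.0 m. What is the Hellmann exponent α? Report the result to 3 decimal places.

Power law: V₂/V₁ = (z₂/z₁)^α ⇒ α = ln(V₂/V₁) / ln(z₂/z₁)
α = ln(60.6/36.4) / ln(94.0/10.0) = ln(1.6648) / ln(9.4000)
  = 0.50973 / 2.24071 = 0.22748

α ≈ 0.227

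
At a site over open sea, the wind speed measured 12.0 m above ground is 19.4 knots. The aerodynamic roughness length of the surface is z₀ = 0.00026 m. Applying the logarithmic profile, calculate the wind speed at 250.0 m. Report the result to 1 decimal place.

Log law: V(z) ∝ ln(z/z₀), so V₂/V₁ = ln(z₂/z₀) / ln(z₁/z₀).
ln(250.0/0.00026) = 13.7763, ln(12.0/0.00026) = 10.7397
V₂ = 19.4 × 13.7763/10.7397 = 19.4 × 1.2827 = 24.8852 knots

24.9 knots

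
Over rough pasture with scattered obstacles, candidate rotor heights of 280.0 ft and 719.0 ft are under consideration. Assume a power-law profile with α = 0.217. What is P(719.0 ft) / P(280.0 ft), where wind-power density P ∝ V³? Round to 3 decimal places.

Speed ratio: V_B/V_A = (z_B/z_A)^α = (719.0/280.0)^0.217 = (2.5679)^0.217 = 1.22709
Power-density ratio: P_B/P_A = (V_B/V_A)³ = (1.22709)³ = 1.84770

1.848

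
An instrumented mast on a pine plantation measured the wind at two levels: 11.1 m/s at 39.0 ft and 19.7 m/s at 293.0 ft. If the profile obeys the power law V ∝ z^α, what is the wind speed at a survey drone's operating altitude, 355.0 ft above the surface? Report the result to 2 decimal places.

20.81 m/s

First find α: α = ln(V₂/V₁)/ln(z₂/z₁) = ln(19.7/11.1)/ln(293.0/39.0) = 0.57367/2.01661 = 0.2845
Extrapolate from 293.0 ft to 355.0 ft: V₃ = 19.7 × (355.0/293.0)^0.2845 = 19.7 × 1.0561 = 20.8056 m/s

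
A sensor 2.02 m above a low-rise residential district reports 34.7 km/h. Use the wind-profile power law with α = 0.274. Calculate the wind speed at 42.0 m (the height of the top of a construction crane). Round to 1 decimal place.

79.7 km/h

Power-law profile: V₂ = V₁ · (z₂/z₁)^α
V₂ = 34.7 × (42.0/2.02)^0.274 = 34.7 × (20.7921)^0.274
    = 34.7 × 2.2967 = 79.6954 km/h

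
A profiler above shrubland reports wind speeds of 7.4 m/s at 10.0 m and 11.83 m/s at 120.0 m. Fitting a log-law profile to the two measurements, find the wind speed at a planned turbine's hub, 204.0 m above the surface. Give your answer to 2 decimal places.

Log law: V ∝ ln(z/z₀). From the pair, with r = V₁/V₂ = 0.62553,
ln z₀ = (ln z₁ − r·ln z₂)/(1 − r) = (2.3026 − 0.62553×4.7875)/0.37447 = -1.8483 → z₀ = 0.1575 m
V₃ = V₁ · ln(z₃/z₀)/ln(z₁/z₀) = 7.4 × 7.1664/4.1509 = 12.7760 m/s

12.78 m/s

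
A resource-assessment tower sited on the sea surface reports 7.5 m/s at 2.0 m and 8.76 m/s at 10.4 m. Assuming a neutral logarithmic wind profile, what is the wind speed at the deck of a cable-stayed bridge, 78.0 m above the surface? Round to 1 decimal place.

10.3 m/s

Log law: V ∝ ln(z/z₀). From the pair, with r = V₁/V₂ = 0.85616,
ln z₀ = (ln z₁ − r·ln z₂)/(1 − r) = (0.6931 − 0.85616×2.3418)/0.14384 = -9.1203 → z₀ = 0.0001094 m
V₃ = V₁ · ln(z₃/z₀)/ln(z₁/z₀) = 7.5 × 13.4770/9.8134 = 10.2999 m/s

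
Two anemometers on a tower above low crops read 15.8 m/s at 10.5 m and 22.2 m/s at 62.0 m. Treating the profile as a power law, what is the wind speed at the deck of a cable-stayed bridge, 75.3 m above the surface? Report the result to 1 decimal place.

23.0 m/s

First find α: α = ln(V₂/V₁)/ln(z₂/z₁) = ln(22.2/15.8)/ln(62.0/10.5) = 0.34008/1.77576 = 0.1915
Extrapolate from 62.0 m to 75.3 m: V₃ = 22.2 × (75.3/62.0)^0.1915 = 22.2 × 1.0379 = 23.0419 m/s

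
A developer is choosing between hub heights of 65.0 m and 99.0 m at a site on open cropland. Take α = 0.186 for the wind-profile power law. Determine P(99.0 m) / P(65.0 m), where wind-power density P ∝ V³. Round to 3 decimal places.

1.265

Speed ratio: V_B/V_A = (z_B/z_A)^α = (99.0/65.0)^0.186 = (1.5231)^0.186 = 1.08140
Power-density ratio: P_B/P_A = (V_B/V_A)³ = (1.08140)³ = 1.26462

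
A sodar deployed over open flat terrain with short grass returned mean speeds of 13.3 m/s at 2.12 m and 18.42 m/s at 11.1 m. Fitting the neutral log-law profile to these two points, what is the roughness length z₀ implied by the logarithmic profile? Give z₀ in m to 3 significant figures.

Log law: V(z) ∝ ln(z/z₀). With r = V₁/V₂ = 13.3/18.42 = 0.72204,
r · ln(z₂/z₀) = ln(z₁/z₀) ⇒ ln z₀ = (ln z₁ − r·ln z₂)/(1 − r)
ln z₀ = (0.75142 − 0.72204×2.40695) / 0.27796 = -3.5491
z₀ = exp(-3.5491) = 0.02875 m

z₀ ≈ 0.0288 m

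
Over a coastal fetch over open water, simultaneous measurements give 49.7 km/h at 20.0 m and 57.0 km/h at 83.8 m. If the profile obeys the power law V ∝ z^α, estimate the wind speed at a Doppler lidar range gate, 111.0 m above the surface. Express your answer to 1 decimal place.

First find α: α = ln(V₂/V₁)/ln(z₂/z₁) = ln(57.0/49.7)/ln(83.8/20.0) = 0.13705/1.43270 = 0.0957
Extrapolate from 83.8 m to 111.0 m: V₃ = 57.0 × (111.0/83.8)^0.0957 = 57.0 × 1.0273 = 58.5534 km/h

58.6 km/h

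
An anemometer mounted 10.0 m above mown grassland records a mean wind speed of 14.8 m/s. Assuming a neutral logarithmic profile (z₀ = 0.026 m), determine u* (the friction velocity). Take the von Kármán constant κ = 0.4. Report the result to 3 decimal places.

u* ≈ 0.995 m/s

Log law: V(z) = (u*/κ) · ln(z/z₀) ⇒ u* = κ · V / ln(z/z₀)
u* = 0.4 × 14.8 / ln(10.0/0.026) = 0.4 × 14.8 / 5.9522
   = 5.9200 / 5.9522 = 0.9946 m/s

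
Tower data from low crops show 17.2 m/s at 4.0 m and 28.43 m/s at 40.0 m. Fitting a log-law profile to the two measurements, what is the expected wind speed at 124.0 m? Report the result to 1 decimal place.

33.9 m/s

Log law: V ∝ ln(z/z₀). From the pair, with r = V₁/V₂ = 0.60499,
ln z₀ = (ln z₁ − r·ln z₂)/(1 − r) = (1.3863 − 0.60499×3.6889)/0.39501 = -2.1404 → z₀ = 0.1176 m
V₃ = V₁ · ln(z₃/z₀)/ln(z₁/z₀) = 17.2 × 6.9607/3.5267 = 33.9480 m/s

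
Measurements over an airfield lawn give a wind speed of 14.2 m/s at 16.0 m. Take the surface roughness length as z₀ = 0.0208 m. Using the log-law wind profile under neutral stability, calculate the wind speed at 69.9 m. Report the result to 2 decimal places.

Log law: V(z) ∝ ln(z/z₀), so V₂/V₁ = ln(z₂/z₀) / ln(z₁/z₀).
ln(69.9/0.0208) = 8.1199, ln(16.0/0.0208) = 6.6454
V₂ = 14.2 × 8.1199/6.6454 = 14.2 × 1.2219 = 17.3507 m/s

17.35 m/s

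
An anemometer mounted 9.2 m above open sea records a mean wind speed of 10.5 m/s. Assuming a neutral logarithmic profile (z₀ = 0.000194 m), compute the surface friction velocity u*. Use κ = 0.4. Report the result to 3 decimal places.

Log law: V(z) = (u*/κ) · ln(z/z₀) ⇒ u* = κ · V / ln(z/z₀)
u* = 0.4 × 10.5 / ln(9.2/0.000194) = 0.4 × 10.5 / 10.7669
   = 4.2000 / 10.7669 = 0.3901 m/s

u* ≈ 0.390 m/s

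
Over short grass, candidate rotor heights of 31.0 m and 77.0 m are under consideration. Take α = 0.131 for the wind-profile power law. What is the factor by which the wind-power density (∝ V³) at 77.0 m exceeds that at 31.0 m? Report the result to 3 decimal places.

1.430

Speed ratio: V_B/V_A = (z_B/z_A)^α = (77.0/31.0)^0.131 = (2.4839)^0.131 = 1.12658
Power-density ratio: P_B/P_A = (V_B/V_A)³ = (1.12658)³ = 1.42983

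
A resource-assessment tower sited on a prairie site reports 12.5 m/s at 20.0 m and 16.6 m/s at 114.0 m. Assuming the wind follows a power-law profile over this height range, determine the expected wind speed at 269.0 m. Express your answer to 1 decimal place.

19.1 m/s

First find α: α = ln(V₂/V₁)/ln(z₂/z₁) = ln(16.6/12.5)/ln(114.0/20.0) = 0.28367/1.74047 = 0.1630
Extrapolate from 114.0 m to 269.0 m: V₃ = 16.6 × (269.0/114.0)^0.1630 = 16.6 × 1.1502 = 19.0931 m/s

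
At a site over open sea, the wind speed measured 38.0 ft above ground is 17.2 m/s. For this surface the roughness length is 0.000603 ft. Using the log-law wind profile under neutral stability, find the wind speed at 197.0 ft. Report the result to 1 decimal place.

19.8 m/s

Log law: V(z) ∝ ln(z/z₀), so V₂/V₁ = ln(z₂/z₀) / ln(z₁/z₀).
ln(197.0/0.000603) = 12.6968, ln(38.0/0.000603) = 11.0512
V₂ = 17.2 × 12.6968/11.0512 = 17.2 × 1.1489 = 19.7612 m/s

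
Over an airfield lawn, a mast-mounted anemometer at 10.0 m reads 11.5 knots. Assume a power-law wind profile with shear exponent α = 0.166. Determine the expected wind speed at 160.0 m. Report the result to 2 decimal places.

Power-law profile: V₂ = V₁ · (z₂/z₁)^α
V₂ = 11.5 × (160.0/10.0)^0.166 = 11.5 × (16.0000)^0.166
    = 11.5 × 1.5845 = 18.2214 knots

18.22 knots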